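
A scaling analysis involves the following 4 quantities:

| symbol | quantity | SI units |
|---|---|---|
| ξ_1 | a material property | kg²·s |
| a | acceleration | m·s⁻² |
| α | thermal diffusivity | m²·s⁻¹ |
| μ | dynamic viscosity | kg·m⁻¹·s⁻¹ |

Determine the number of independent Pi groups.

There are 4 variables and 3 base dimensions (M, L, T).
The dimension matrix has rank 3.
Independent dimensionless groups: 4 − 3 = 1.

1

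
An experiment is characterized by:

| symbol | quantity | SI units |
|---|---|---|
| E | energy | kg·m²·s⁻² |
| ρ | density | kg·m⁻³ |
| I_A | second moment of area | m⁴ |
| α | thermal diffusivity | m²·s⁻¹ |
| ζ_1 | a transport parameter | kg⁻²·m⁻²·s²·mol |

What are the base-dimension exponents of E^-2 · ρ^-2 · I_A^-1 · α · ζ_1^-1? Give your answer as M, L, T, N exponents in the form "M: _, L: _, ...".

Collect each base-dimension exponent across the product:
  M: −2·(1) − 2·(1) − (0) + (0) − (-2) = -2
  L: −2·(2) − 2·(-3) − (4) + (2) − (-2) = 2
  T: −2·(-2) − 2·(0) − (0) + (-1) − (2) = 1
  N: −2·(0) − 2·(0) − (0) + (0) − (1) = -1
So the dimensions are [M⁻² L² T N⁻¹].

M: -2, L: 2, T: 1, N: -1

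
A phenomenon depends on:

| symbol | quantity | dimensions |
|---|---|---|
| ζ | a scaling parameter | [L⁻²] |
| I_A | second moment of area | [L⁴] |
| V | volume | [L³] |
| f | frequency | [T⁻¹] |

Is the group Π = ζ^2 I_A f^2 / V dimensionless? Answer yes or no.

Sum the exponent of each base dimension across the product:
  L: 2·[ζ]_L + [I_A]_L − [V]_L + 2·[f]_L = 2·(-2) + (4) − (3) + 2·(0) = -3
  T: 2·[ζ]_T + [I_A]_T − [V]_T + 2·[f]_T = 2·(0) + (0) − (0) + 2·(-1) = -2
Net dimensions [L⁻³ T⁻²] ≠ [1] — not dimensionless.

no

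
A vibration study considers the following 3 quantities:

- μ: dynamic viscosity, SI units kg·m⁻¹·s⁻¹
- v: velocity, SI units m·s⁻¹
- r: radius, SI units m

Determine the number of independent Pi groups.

There are 3 variables and 3 base dimensions (M, L, T).
The dimension matrix has rank 3.
Independent dimensionless groups: 3 − 3 = 0.

0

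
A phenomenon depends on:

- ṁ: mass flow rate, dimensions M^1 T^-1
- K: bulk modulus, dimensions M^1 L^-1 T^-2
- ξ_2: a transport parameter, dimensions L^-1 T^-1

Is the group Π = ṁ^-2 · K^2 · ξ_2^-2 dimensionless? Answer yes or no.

Sum the exponent of each base dimension across the product:
  M: −2·[ṁ]_M + 2·[K]_M − 2·[ξ_2]_M = −2·(1) + 2·(1) − 2·(0) = 0
  L: −2·[ṁ]_L + 2·[K]_L − 2·[ξ_2]_L = −2·(0) + 2·(-1) − 2·(-1) = 0
  T: −2·[ṁ]_T + 2·[K]_T − 2·[ξ_2]_T = −2·(-1) + 2·(-2) − 2·(-1) = 0
All base exponents vanish — dimensionless.

yes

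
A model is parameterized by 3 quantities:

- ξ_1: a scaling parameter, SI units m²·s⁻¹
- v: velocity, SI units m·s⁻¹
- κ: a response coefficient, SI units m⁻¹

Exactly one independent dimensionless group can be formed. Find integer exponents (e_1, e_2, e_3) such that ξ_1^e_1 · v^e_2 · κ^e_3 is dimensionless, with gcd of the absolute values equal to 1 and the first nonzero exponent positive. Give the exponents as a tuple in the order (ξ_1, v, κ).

(1, -1, 1)

L: e_1·(2) + e_2·(1) + e_3·(-1) = 0
T: e_1·(-1) + e_2·(-1) + e_3·(0) = 0
Solving this homogeneous linear system for the smallest-integer solution (first nonzero entry positive) gives (1, -1, 1).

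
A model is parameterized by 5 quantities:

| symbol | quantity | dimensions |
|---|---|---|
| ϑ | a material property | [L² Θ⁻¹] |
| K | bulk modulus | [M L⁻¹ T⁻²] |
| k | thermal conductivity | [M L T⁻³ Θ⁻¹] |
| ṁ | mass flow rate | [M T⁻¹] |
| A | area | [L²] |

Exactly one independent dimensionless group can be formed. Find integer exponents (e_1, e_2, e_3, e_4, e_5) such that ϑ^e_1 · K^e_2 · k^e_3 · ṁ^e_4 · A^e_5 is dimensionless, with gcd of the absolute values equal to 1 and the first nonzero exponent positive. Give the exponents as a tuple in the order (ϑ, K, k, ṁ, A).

M: e_1·(0) + e_2·(1) + e_3·(1) + e_4·(1) + e_5·(0) = 0
L: e_1·(2) + e_2·(-1) + e_3·(1) + e_4·(0) + e_5·(2) = 0
T: e_1·(0) + e_2·(-2) + e_3·(-3) + e_4·(-1) + e_5·(0) = 0
Θ: e_1·(-1) + e_2·(0) + e_3·(-1) + e_4·(0) + e_5·(0) = 0
Solving this homogeneous linear system for the smallest-integer solution (first nonzero entry positive) gives (2, 4, -2, -2, 1).

(2, 4, -2, -2, 1)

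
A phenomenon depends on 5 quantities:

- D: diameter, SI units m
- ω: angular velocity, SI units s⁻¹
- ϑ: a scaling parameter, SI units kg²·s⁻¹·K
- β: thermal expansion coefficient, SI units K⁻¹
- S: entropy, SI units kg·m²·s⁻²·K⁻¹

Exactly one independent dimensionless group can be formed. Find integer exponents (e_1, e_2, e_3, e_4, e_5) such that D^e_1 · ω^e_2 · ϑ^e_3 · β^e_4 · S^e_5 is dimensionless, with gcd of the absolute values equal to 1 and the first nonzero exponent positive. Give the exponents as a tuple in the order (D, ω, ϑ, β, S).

M: e_1·(0) + e_2·(0) + e_3·(2) + e_4·(0) + e_5·(1) = 0
L: e_1·(1) + e_2·(0) + e_3·(0) + e_4·(0) + e_5·(2) = 0
T: e_1·(0) + e_2·(-1) + e_3·(-1) + e_4·(0) + e_5·(-2) = 0
Θ: e_1·(0) + e_2·(0) + e_3·(1) + e_4·(-1) + e_5·(-1) = 0
Solving this homogeneous linear system for the smallest-integer solution (first nonzero entry positive) gives (4, 3, 1, 3, -2).

(4, 3, 1, 3, -2)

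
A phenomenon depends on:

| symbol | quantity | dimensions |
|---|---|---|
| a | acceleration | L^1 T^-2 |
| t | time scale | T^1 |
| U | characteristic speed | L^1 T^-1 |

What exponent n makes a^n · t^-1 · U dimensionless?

Balance the L exponent: (1)·n from a, plus −(0) + (1) = 1 from the rest, must sum to zero.
n + 1 = 0, so n = -1.

-1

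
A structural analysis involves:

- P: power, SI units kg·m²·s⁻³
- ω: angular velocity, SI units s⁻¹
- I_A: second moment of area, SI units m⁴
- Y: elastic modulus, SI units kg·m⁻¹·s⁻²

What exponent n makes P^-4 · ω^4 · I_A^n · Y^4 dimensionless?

3

Balance the L exponent: (4)·n from I_A, plus −4·(2) + 4·(0) + 4·(-1) = -12 from the rest, must sum to zero.
4n − 12 = 0, so n = 3.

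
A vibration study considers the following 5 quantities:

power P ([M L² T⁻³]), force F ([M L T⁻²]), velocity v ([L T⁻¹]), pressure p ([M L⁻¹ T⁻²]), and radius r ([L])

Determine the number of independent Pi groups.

There are 5 variables and 3 base dimensions (M, L, T).
The dimension matrix has rank 3.
Independent dimensionless groups: 5 − 3 = 2.

2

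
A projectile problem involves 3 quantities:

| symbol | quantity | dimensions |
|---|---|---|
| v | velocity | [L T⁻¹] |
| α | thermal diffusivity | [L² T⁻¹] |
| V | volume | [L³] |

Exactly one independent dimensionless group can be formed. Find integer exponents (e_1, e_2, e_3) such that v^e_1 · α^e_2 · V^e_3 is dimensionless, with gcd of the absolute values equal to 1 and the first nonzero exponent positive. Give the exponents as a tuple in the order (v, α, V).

(3, -3, 1)

L: e_1·(1) + e_2·(2) + e_3·(3) = 0
T: e_1·(-1) + e_2·(-1) + e_3·(0) = 0
Solving this homogeneous linear system for the smallest-integer solution (first nonzero entry positive) gives (3, -3, 1).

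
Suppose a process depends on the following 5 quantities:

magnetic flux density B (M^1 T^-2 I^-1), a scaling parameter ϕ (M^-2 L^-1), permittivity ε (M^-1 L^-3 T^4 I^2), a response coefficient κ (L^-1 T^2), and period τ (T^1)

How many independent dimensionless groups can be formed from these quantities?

1

There are 5 variables and 4 base dimensions (M, L, T, I).
The dimension matrix has rank 4.
Independent dimensionless groups: 5 − 4 = 1.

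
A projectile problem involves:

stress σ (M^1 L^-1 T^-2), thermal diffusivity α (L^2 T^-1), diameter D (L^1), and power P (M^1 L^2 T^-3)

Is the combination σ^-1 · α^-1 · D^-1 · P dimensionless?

yes

Sum the exponent of each base dimension across the product:
  M: −[σ]_M − [α]_M − [D]_M + [P]_M = −(1) − (0) − (0) + (1) = 0
  L: −[σ]_L − [α]_L − [D]_L + [P]_L = −(-1) − (2) − (1) + (2) = 0
  T: −[σ]_T − [α]_T − [D]_T + [P]_T = −(-2) − (-1) − (0) + (-3) = 0
All base exponents vanish — dimensionless.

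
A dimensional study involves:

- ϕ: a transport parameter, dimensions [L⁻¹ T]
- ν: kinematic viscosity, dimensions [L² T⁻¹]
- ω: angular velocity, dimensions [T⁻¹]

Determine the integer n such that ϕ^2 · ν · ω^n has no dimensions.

1

Balance the T exponent: (-1)·n from ω, plus 2·(1) + (-1) = 1 from the rest, must sum to zero.
−n + 1 = 0, so n = 1.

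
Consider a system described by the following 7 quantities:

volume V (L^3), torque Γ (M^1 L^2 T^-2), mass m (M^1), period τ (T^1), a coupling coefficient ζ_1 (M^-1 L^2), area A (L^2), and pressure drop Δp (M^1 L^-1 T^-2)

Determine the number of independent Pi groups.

4

There are 7 variables and 3 base dimensions (M, L, T).
The dimension matrix has rank 3.
Independent dimensionless groups: 7 − 3 = 4.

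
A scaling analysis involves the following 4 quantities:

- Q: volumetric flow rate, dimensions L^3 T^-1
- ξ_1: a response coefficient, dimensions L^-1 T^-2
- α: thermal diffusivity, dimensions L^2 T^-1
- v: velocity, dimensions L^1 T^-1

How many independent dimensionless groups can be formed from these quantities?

2

There are 4 variables and 2 base dimensions (L, T).
The dimension matrix has rank 2.
Independent dimensionless groups: 4 − 2 = 2.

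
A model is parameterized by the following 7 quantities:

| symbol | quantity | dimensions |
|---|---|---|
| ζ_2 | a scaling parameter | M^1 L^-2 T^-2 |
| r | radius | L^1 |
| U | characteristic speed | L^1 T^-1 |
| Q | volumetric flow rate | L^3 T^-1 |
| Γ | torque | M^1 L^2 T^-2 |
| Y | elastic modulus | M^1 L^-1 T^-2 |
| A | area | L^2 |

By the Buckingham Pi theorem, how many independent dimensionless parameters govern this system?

There are 7 variables and 3 base dimensions (M, L, T).
The dimension matrix has rank 3.
Independent dimensionless groups: 7 − 3 = 4.

4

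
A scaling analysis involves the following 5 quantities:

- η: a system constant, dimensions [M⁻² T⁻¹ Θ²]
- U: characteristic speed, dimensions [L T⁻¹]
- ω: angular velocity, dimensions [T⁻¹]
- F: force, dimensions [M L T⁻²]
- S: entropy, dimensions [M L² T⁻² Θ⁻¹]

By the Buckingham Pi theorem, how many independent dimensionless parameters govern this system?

There are 5 variables and 4 base dimensions (M, L, T, Θ).
The dimension matrix has rank 4.
Independent dimensionless groups: 5 − 4 = 1.

1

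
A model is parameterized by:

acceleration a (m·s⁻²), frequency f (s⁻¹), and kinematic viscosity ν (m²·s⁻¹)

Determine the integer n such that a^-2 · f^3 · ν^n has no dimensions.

Balance the L exponent: (2)·n from ν, plus −2·(1) + 3·(0) = -2 from the rest, must sum to zero.
2n − 2 = 0, so n = 1.

1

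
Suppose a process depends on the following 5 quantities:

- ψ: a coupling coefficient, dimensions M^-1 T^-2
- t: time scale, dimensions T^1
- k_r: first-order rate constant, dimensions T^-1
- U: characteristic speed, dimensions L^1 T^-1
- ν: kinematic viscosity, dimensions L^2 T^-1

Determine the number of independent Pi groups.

There are 5 variables and 3 base dimensions (M, L, T).
The dimension matrix has rank 3.
Independent dimensionless groups: 5 − 3 = 2.

2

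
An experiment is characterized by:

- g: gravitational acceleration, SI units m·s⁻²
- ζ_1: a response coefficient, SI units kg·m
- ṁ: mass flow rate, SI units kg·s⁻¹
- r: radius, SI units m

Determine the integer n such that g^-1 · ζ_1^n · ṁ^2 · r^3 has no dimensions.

Balance the M exponent: (1)·n from ζ_1, plus −(0) + 2·(1) + 3·(0) = 2 from the rest, must sum to zero.
n + 2 = 0, so n = -2.

-2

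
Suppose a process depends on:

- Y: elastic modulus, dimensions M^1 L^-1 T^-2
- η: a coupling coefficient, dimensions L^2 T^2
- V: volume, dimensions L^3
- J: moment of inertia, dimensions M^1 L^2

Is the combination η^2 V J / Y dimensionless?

Sum the exponent of each base dimension across the product:
  M: −[Y]_M + 2·[η]_M + [V]_M + [J]_M = −(1) + 2·(0) + (0) + (1) = 0
  L: −[Y]_L + 2·[η]_L + [V]_L + [J]_L = −(-1) + 2·(2) + (3) + (2) = 10
  T: −[Y]_T + 2·[η]_T + [V]_T + [J]_T = −(-2) + 2·(2) + (0) + (0) = 6
Net dimensions [L¹⁰ T⁶] ≠ [1] — not dimensionless.

no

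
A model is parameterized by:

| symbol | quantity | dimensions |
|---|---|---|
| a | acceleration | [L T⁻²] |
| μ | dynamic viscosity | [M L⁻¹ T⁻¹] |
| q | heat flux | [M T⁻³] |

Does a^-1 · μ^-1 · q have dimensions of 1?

Sum the exponent of each base dimension across the product:
  M: −[a]_M − [μ]_M + [q]_M = −(0) − (1) + (1) = 0
  L: −[a]_L − [μ]_L + [q]_L = −(1) − (-1) + (0) = 0
  T: −[a]_T − [μ]_T + [q]_T = −(-2) − (-1) + (-3) = 0
All base exponents vanish — dimensionless.

yes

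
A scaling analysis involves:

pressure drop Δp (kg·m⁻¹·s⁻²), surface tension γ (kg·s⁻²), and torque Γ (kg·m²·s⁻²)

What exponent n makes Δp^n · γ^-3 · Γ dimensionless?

Balance the M exponent: (1)·n from Δp, plus −3·(1) + (1) = -2 from the rest, must sum to zero.
n − 2 = 0, so n = 2.

2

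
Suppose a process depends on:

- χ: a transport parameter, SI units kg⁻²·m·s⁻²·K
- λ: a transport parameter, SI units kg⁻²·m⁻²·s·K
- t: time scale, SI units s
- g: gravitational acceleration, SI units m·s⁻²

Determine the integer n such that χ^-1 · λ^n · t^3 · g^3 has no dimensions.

1

Balance the M exponent: (-2)·n from λ, plus −(-2) + 3·(0) + 3·(0) = 2 from the rest, must sum to zero.
-2n + 2 = 0, so n = 1.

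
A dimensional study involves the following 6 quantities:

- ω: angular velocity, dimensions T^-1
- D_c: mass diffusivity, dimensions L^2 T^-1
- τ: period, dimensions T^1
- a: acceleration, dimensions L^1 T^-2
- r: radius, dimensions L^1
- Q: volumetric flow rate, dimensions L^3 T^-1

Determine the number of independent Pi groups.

There are 6 variables and 2 base dimensions (L, T).
The dimension matrix has rank 2.
Independent dimensionless groups: 6 − 2 = 4.

4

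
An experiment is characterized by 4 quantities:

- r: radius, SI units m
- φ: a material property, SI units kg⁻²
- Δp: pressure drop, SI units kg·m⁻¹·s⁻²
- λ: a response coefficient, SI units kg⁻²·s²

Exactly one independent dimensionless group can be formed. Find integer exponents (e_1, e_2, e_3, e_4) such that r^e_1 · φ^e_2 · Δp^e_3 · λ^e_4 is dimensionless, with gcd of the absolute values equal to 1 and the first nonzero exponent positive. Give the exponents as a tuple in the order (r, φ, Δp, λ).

M: e_1·(0) + e_2·(-2) + e_3·(1) + e_4·(-2) = 0
L: e_1·(1) + e_2·(0) + e_3·(-1) + e_4·(0) = 0
T: e_1·(0) + e_2·(0) + e_3·(-2) + e_4·(2) = 0
Solving this homogeneous linear system for the smallest-integer solution (first nonzero entry positive) gives (2, -1, 2, 2).

(2, -1, 2, 2)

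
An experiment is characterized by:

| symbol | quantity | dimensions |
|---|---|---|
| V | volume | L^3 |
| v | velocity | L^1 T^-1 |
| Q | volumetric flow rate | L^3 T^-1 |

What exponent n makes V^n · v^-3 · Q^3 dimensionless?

Balance the L exponent: (3)·n from V, plus −3·(1) + 3·(3) = 6 from the rest, must sum to zero.
3n + 6 = 0, so n = -2.

-2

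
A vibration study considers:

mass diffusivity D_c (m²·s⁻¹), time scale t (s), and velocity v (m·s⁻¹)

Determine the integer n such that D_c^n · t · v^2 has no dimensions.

-1

Balance the L exponent: (2)·n from D_c, plus (0) + 2·(1) = 2 from the rest, must sum to zero.
2n + 2 = 0, so n = -1.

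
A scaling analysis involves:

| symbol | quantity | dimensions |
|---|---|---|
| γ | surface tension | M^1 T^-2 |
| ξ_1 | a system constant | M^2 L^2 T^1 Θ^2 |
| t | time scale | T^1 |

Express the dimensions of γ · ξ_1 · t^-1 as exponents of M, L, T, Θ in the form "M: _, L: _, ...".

Collect each base-dimension exponent across the product:
  M: (1) + (2) − (0) = 3
  L: (0) + (2) − (0) = 2
  T: (-2) + (1) − (1) = -2
  Θ: (0) + (2) − (0) = 2
So the dimensions are [M³ L² T⁻² Θ²].

M: 3, L: 2, T: -2, Θ: 2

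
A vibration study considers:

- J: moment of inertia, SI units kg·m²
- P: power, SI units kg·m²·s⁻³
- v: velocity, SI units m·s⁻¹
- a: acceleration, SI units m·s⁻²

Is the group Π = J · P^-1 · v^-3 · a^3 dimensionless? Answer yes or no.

Sum the exponent of each base dimension across the product:
  M: [J]_M − [P]_M − 3·[v]_M + 3·[a]_M = (1) − (1) − 3·(0) + 3·(0) = 0
  L: [J]_L − [P]_L − 3·[v]_L + 3·[a]_L = (2) − (2) − 3·(1) + 3·(1) = 0
  T: [J]_T − [P]_T − 3·[v]_T + 3·[a]_T = (0) − (-3) − 3·(-1) + 3·(-2) = 0
All base exponents vanish — dimensionless.

yes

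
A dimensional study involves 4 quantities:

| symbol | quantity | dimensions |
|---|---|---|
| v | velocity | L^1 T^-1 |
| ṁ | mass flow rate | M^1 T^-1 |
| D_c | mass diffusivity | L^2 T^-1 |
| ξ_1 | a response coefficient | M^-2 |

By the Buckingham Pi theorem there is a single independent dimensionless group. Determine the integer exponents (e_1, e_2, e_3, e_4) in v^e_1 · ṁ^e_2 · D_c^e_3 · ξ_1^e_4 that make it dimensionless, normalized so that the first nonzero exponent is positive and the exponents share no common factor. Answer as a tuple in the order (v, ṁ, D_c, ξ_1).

(4, -2, -2, -1)

M: e_1·(0) + e_2·(1) + e_3·(0) + e_4·(-2) = 0
L: e_1·(1) + e_2·(0) + e_3·(2) + e_4·(0) = 0
T: e_1·(-1) + e_2·(-1) + e_3·(-1) + e_4·(0) = 0
Solving this homogeneous linear system for the smallest-integer solution (first nonzero entry positive) gives (4, -2, -2, -1).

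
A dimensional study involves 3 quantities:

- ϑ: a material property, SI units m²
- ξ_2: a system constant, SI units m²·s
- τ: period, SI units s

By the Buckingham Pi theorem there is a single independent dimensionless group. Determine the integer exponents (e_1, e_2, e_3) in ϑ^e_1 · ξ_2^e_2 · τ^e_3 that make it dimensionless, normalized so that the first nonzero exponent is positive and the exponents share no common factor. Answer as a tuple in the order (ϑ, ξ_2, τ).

(1, -1, 1)

L: e_1·(2) + e_2·(2) + e_3·(0) = 0
T: e_1·(0) + e_2·(1) + e_3·(1) = 0
Solving this homogeneous linear system for the smallest-integer solution (first nonzero entry positive) gives (1, -1, 1).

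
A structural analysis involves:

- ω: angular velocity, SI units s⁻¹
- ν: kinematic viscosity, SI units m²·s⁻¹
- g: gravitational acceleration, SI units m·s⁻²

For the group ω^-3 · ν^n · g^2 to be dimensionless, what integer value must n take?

Balance the L exponent: (2)·n from ν, plus −3·(0) + 2·(1) = 2 from the rest, must sum to zero.
2n + 2 = 0, so n = -1.

-1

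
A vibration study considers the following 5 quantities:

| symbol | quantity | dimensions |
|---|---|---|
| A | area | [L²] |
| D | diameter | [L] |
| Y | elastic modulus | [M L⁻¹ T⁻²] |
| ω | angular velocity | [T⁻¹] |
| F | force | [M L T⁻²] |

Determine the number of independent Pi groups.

There are 5 variables and 3 base dimensions (M, L, T).
The dimension matrix has rank 3.
Independent dimensionless groups: 5 − 3 = 2.

2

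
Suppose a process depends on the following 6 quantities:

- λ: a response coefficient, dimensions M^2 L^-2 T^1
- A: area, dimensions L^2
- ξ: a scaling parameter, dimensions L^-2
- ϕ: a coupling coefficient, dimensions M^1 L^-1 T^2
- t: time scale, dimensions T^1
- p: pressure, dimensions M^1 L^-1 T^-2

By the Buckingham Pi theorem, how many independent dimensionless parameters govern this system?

3

There are 6 variables and 3 base dimensions (M, L, T).
The dimension matrix has rank 3.
Independent dimensionless groups: 6 − 3 = 3.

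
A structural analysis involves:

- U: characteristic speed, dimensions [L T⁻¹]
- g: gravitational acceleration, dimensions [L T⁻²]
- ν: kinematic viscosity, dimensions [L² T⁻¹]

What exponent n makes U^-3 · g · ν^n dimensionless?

1

Balance the L exponent: (2)·n from ν, plus −3·(1) + (1) = -2 from the rest, must sum to zero.
2n − 2 = 0, so n = 1.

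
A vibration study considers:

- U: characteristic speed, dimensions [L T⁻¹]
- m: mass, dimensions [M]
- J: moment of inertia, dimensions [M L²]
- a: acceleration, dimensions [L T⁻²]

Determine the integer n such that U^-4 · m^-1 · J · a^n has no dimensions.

Balance the L exponent: (1)·n from a, plus −4·(1) − (0) + (2) = -2 from the rest, must sum to zero.
n − 2 = 0, so n = 2.

2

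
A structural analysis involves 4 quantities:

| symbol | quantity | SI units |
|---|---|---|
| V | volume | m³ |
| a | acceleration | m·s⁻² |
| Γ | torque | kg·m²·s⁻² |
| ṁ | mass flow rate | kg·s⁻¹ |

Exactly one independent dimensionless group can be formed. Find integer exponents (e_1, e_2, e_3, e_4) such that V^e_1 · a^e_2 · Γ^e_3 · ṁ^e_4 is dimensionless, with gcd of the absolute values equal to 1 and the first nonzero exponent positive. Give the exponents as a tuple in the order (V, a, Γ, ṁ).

(1, 1, -2, 2)

M: e_1·(0) + e_2·(0) + e_3·(1) + e_4·(1) = 0
L: e_1·(3) + e_2·(1) + e_3·(2) + e_4·(0) = 0
T: e_1·(0) + e_2·(-2) + e_3·(-2) + e_4·(-1) = 0
Solving this homogeneous linear system for the smallest-integer solution (first nonzero entry positive) gives (1, 1, -2, 2).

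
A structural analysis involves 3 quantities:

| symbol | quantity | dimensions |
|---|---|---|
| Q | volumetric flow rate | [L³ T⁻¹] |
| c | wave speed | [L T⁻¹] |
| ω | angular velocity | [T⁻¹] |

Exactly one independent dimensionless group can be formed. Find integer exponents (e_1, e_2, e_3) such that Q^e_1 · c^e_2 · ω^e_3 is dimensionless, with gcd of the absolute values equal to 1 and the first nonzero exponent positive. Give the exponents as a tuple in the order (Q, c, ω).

L: e_1·(3) + e_2·(1) + e_3·(0) = 0
T: e_1·(-1) + e_2·(-1) + e_3·(-1) = 0
Solving this homogeneous linear system for the smallest-integer solution (first nonzero entry positive) gives (1, -3, 2).

(1, -3, 2)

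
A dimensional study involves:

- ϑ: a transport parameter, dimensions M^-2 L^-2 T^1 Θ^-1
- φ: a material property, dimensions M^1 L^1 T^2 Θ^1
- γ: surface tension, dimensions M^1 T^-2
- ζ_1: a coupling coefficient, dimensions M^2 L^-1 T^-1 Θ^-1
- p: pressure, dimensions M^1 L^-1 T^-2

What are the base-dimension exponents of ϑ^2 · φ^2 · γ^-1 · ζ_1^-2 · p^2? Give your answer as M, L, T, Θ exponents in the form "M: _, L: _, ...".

M: -5, L: -2, T: 6, Θ: 2

Collect each base-dimension exponent across the product:
  M: 2·(-2) + 2·(1) − (1) − 2·(2) + 2·(1) = -5
  L: 2·(-2) + 2·(1) − (0) − 2·(-1) + 2·(-1) = -2
  T: 2·(1) + 2·(2) − (-2) − 2·(-1) + 2·(-2) = 6
  Θ: 2·(-1) + 2·(1) − (0) − 2·(-1) + 2·(0) = 2
So the dimensions are [M⁻⁵ L⁻² T⁶ Θ²].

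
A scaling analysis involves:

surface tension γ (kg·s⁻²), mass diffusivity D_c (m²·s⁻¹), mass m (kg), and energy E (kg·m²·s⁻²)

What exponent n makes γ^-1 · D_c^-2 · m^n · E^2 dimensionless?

Balance the M exponent: (1)·n from m, plus −(1) − 2·(0) + 2·(1) = 1 from the rest, must sum to zero.
n + 1 = 0, so n = -1.

-1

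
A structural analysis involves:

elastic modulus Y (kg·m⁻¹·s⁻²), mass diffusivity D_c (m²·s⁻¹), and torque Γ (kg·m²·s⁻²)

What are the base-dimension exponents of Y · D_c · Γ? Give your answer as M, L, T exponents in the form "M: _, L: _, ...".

M: 2, L: 3, T: -5

Collect each base-dimension exponent across the product:
  M: (1) + (0) + (1) = 2
  L: (-1) + (2) + (2) = 3
  T: (-2) + (-1) + (-2) = -5
So the dimensions are [M² L³ T⁻⁵].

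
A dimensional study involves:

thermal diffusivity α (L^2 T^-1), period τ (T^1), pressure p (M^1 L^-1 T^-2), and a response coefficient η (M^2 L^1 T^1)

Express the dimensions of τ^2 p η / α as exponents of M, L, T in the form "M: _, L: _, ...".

Collect each base-dimension exponent across the product:
  M: −(0) + 2·(0) + (1) + (2) = 3
  L: −(2) + 2·(0) + (-1) + (1) = -2
  T: −(-1) + 2·(1) + (-2) + (1) = 2
So the dimensions are [M³ L⁻² T²].

M: 3, L: -2, T: 2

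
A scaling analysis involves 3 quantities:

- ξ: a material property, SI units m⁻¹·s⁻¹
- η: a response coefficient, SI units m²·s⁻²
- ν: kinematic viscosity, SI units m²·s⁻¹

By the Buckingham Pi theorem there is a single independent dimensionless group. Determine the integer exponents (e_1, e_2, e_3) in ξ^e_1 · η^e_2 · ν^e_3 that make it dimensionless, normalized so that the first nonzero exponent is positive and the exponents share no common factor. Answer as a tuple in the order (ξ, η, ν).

(2, -3, 4)

L: e_1·(-1) + e_2·(2) + e_3·(2) = 0
T: e_1·(-1) + e_2·(-2) + e_3·(-1) = 0
Solving this homogeneous linear system for the smallest-integer solution (first nonzero entry positive) gives (2, -3, 4).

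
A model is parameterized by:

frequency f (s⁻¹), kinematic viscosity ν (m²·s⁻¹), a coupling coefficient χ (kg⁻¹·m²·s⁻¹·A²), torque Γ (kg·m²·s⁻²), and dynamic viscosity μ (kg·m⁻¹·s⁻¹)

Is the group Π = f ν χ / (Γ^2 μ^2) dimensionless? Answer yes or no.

no

Sum the exponent of each base dimension across the product:
  M: [f]_M + [ν]_M + [χ]_M − 2·[Γ]_M − 2·[μ]_M = (0) + (0) + (-1) − 2·(1) − 2·(1) = -5
  L: [f]_L + [ν]_L + [χ]_L − 2·[Γ]_L − 2·[μ]_L = (0) + (2) + (2) − 2·(2) − 2·(-1) = 2
  T: [f]_T + [ν]_T + [χ]_T − 2·[Γ]_T − 2·[μ]_T = (-1) + (-1) + (-1) − 2·(-2) − 2·(-1) = 3
  I: [f]_I + [ν]_I + [χ]_I − 2·[Γ]_I − 2·[μ]_I = (0) + (0) + (2) − 2·(0) − 2·(0) = 2
Net dimensions [M⁻⁵ L² T³ I²] ≠ [1] — not dimensionless.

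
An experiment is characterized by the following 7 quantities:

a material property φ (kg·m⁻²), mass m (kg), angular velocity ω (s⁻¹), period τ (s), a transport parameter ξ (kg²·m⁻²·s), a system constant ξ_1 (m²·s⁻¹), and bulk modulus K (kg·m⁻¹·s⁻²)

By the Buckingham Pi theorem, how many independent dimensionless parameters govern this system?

There are 7 variables and 3 base dimensions (M, L, T).
The dimension matrix has rank 3.
Independent dimensionless groups: 7 − 3 = 4.

4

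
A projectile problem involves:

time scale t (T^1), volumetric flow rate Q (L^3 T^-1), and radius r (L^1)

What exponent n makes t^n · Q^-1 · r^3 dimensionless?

-1

Balance the T exponent: (1)·n from t, plus −(-1) + 3·(0) = 1 from the rest, must sum to zero.
n + 1 = 0, so n = -1.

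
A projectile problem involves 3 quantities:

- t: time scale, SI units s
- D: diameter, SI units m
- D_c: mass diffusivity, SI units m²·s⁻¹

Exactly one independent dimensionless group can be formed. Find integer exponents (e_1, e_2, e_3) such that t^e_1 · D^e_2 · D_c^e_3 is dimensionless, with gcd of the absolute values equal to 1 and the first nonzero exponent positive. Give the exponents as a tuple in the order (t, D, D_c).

(1, -2, 1)

L: e_1·(0) + e_2·(1) + e_3·(2) = 0
T: e_1·(1) + e_2·(0) + e_3·(-1) = 0
Solving this homogeneous linear system for the smallest-integer solution (first nonzero entry positive) gives (1, -2, 1).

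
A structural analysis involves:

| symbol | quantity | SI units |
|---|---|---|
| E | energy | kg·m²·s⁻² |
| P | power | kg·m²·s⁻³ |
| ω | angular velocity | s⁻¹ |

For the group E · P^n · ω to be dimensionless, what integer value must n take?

-1

Balance the M exponent: (1)·n from P, plus (1) + (0) = 1 from the rest, must sum to zero.
n + 1 = 0, so n = -1.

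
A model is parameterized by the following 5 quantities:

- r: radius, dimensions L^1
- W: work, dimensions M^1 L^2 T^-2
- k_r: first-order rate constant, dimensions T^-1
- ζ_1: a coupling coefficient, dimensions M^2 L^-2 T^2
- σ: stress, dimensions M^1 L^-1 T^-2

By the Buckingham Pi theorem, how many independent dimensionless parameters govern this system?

2

There are 5 variables and 3 base dimensions (M, L, T).
The dimension matrix has rank 3.
Independent dimensionless groups: 5 − 3 = 2.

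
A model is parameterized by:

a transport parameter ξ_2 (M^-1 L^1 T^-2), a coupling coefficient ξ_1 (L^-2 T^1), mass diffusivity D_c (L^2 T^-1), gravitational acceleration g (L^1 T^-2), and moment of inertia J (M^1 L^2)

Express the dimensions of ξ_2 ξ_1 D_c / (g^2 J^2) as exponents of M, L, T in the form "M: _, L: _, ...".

Collect each base-dimension exponent across the product:
  M: (-1) + (0) + (0) − 2·(0) − 2·(1) = -3
  L: (1) + (-2) + (2) − 2·(1) − 2·(2) = -5
  T: (-2) + (1) + (-1) − 2·(-2) − 2·(0) = 2
So the dimensions are [M⁻³ L⁻⁵ T²].

M: -3, L: -5, T: 2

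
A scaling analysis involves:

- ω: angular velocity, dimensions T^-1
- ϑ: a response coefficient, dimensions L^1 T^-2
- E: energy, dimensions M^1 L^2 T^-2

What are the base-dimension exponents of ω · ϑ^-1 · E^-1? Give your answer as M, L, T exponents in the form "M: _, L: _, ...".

M: -1, L: -3, T: 3

Collect each base-dimension exponent across the product:
  M: (0) − (0) − (1) = -1
  L: (0) − (1) − (2) = -3
  T: (-1) − (-2) − (-2) = 3
So the dimensions are [M⁻¹ L⁻³ T³].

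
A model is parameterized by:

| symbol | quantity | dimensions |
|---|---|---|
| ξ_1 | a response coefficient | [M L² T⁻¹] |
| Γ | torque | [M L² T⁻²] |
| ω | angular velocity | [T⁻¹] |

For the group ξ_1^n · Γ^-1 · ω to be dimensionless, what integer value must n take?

Balance the M exponent: (1)·n from ξ_1, plus −(1) + (0) = -1 from the rest, must sum to zero.
n − 1 = 0, so n = 1.

1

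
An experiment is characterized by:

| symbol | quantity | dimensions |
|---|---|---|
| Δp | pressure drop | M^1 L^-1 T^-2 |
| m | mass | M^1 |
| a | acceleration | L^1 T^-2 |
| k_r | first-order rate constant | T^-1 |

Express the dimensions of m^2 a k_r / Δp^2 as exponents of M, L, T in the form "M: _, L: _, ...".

M: 0, L: 3, T: 1

Collect each base-dimension exponent across the product:
  M: −2·(1) + 2·(1) + (0) + (0) = 0
  L: −2·(-1) + 2·(0) + (1) + (0) = 3
  T: −2·(-2) + 2·(0) + (-2) + (-1) = 1
So the dimensions are [L³ T].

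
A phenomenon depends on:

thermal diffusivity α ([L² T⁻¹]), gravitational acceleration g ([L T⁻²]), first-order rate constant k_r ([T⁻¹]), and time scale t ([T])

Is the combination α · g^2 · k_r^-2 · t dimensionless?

Sum the exponent of each base dimension across the product:
  L: [α]_L + 2·[g]_L − 2·[k_r]_L + [t]_L = (2) + 2·(1) − 2·(0) + (0) = 4
  T: [α]_T + 2·[g]_T − 2·[k_r]_T + [t]_T = (-1) + 2·(-2) − 2·(-1) + (1) = -2
Net dimensions [L⁴ T⁻²] ≠ [1] — not dimensionless.

no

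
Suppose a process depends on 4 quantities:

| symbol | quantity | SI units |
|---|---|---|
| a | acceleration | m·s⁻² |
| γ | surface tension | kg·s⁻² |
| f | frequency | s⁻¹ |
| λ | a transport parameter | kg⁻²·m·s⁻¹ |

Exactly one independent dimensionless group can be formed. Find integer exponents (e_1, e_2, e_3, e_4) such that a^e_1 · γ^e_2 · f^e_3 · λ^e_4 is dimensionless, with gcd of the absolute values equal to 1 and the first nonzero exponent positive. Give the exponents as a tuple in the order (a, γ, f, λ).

M: e_1·(0) + e_2·(1) + e_3·(0) + e_4·(-2) = 0
L: e_1·(1) + e_2·(0) + e_3·(0) + e_4·(1) = 0
T: e_1·(-2) + e_2·(-2) + e_3·(-1) + e_4·(-1) = 0
Solving this homogeneous linear system for the smallest-integer solution (first nonzero entry positive) gives (1, -2, 3, -1).

(1, -2, 3, -1)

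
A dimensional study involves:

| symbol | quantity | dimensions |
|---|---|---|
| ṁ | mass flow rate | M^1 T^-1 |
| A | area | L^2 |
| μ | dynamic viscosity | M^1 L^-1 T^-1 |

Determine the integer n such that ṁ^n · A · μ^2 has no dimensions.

Balance the M exponent: (1)·n from ṁ, plus (0) + 2·(1) = 2 from the rest, must sum to zero.
n + 2 = 0, so n = -2.

-2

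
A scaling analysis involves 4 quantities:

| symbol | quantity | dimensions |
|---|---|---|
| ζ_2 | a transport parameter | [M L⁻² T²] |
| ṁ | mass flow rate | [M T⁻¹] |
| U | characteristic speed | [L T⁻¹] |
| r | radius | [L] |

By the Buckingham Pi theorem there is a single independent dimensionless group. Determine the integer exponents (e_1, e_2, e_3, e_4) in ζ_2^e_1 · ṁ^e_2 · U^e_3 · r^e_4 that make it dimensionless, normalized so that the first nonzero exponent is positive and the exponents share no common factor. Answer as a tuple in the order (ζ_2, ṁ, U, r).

(1, -1, 3, -1)

M: e_1·(1) + e_2·(1) + e_3·(0) + e_4·(0) = 0
L: e_1·(-2) + e_2·(0) + e_3·(1) + e_4·(1) = 0
T: e_1·(2) + e_2·(-1) + e_3·(-1) + e_4·(0) = 0
Solving this homogeneous linear system for the smallest-integer solution (first nonzero entry positive) gives (1, -1, 3, -1).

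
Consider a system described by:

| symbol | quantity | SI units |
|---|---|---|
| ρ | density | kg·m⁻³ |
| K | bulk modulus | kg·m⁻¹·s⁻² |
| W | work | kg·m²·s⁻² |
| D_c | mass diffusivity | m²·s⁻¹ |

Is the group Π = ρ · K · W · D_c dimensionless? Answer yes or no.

Sum the exponent of each base dimension across the product:
  M: [ρ]_M + [K]_M + [W]_M + [D_c]_M = (1) + (1) + (1) + (0) = 3
  L: [ρ]_L + [K]_L + [W]_L + [D_c]_L = (-3) + (-1) + (2) + (2) = 0
  T: [ρ]_T + [K]_T + [W]_T + [D_c]_T = (0) + (-2) + (-2) + (-1) = -5
Net dimensions [M³ T⁻⁵] ≠ [1] — not dimensionless.

no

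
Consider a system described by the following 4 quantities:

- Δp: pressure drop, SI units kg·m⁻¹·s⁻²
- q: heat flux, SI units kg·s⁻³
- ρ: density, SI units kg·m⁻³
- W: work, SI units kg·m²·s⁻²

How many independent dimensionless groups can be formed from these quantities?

There are 4 variables and 3 base dimensions (M, L, T).
The dimension matrix has rank 3.
Independent dimensionless groups: 4 − 3 = 1.

1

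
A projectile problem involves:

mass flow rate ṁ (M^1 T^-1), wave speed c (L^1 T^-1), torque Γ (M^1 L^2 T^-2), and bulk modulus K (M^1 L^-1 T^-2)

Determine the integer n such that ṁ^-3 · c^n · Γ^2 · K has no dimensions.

-3

Balance the L exponent: (1)·n from c, plus −3·(0) + 2·(2) + (-1) = 3 from the rest, must sum to zero.
n + 3 = 0, so n = -3.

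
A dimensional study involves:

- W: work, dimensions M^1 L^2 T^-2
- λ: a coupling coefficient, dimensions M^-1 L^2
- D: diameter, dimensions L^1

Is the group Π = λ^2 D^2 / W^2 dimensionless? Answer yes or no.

no

Sum the exponent of each base dimension across the product:
  M: −2·[W]_M + 2·[λ]_M + 2·[D]_M = −2·(1) + 2·(-1) + 2·(0) = -4
  L: −2·[W]_L + 2·[λ]_L + 2·[D]_L = −2·(2) + 2·(2) + 2·(1) = 2
  T: −2·[W]_T + 2·[λ]_T + 2·[D]_T = −2·(-2) + 2·(0) + 2·(0) = 4
Net dimensions [M⁻⁴ L² T⁴] ≠ [1] — not dimensionless.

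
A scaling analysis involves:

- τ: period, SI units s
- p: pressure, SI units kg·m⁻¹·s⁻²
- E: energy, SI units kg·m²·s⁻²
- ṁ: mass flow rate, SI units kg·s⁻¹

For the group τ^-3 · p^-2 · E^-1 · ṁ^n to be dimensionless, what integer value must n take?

3

Balance the M exponent: (1)·n from ṁ, plus −3·(0) − 2·(1) − (1) = -3 from the rest, must sum to zero.
n − 3 = 0, so n = 3.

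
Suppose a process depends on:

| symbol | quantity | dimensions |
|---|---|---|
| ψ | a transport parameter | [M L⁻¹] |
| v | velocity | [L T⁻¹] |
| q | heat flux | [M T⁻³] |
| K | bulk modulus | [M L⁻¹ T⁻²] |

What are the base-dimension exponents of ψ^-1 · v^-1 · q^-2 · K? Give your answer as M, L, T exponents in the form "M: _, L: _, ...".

M: -2, L: -1, T: 5

Collect each base-dimension exponent across the product:
  M: −(1) − (0) − 2·(1) + (1) = -2
  L: −(-1) − (1) − 2·(0) + (-1) = -1
  T: −(0) − (-1) − 2·(-3) + (-2) = 5
So the dimensions are [M⁻² L⁻¹ T⁵].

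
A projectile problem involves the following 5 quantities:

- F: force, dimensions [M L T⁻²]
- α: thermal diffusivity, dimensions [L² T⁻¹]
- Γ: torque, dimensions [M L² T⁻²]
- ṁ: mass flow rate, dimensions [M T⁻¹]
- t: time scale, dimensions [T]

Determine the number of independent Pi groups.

There are 5 variables and 3 base dimensions (M, L, T).
The dimension matrix has rank 3.
Independent dimensionless groups: 5 − 3 = 2.

2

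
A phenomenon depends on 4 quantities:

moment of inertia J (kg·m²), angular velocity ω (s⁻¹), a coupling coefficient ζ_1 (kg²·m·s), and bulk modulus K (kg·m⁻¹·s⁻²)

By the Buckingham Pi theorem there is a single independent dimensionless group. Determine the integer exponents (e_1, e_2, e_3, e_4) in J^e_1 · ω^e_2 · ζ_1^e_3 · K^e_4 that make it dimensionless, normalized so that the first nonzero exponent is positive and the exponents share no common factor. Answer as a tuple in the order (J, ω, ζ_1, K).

M: e_1·(1) + e_2·(0) + e_3·(2) + e_4·(1) = 0
L: e_1·(2) + e_2·(0) + e_3·(1) + e_4·(-1) = 0
T: e_1·(0) + e_2·(-1) + e_3·(1) + e_4·(-2) = 0
Solving this homogeneous linear system for the smallest-integer solution (first nonzero entry positive) gives (1, -3, -1, 1).

(1, -3, -1, 1)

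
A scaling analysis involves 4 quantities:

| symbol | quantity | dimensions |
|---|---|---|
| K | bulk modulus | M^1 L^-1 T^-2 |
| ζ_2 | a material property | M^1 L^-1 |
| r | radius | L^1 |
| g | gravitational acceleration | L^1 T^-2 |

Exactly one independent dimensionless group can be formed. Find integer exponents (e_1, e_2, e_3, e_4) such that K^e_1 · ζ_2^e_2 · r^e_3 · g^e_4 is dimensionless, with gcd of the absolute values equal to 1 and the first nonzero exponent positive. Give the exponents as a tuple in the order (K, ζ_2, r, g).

(1, -1, 1, -1)

M: e_1·(1) + e_2·(1) + e_3·(0) + e_4·(0) = 0
L: e_1·(-1) + e_2·(-1) + e_3·(1) + e_4·(1) = 0
T: e_1·(-2) + e_2·(0) + e_3·(0) + e_4·(-2) = 0
Solving this homogeneous linear system for the smallest-integer solution (first nonzero entry positive) gives (1, -1, 1, -1).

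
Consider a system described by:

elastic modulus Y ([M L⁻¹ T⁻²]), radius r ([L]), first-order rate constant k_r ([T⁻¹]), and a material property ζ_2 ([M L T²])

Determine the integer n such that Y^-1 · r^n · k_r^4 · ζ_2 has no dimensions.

-2

Balance the L exponent: (1)·n from r, plus −(-1) + 4·(0) + (1) = 2 from the rest, must sum to zero.
n + 2 = 0, so n = -2.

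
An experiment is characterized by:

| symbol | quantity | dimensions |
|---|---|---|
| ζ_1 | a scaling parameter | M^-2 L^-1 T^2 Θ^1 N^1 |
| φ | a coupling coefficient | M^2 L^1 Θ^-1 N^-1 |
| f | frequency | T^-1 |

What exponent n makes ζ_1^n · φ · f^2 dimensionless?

1

Balance the M exponent: (-2)·n from ζ_1, plus (2) + 2·(0) = 2 from the rest, must sum to zero.
-2n + 2 = 0, so n = 1.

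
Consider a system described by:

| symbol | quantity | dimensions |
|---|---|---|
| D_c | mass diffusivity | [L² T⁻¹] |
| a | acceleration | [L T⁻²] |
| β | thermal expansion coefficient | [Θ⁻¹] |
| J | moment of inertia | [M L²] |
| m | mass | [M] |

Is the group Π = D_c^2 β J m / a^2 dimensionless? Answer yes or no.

Sum the exponent of each base dimension across the product:
  M: 2·[D_c]_M − 2·[a]_M + [β]_M + [J]_M + [m]_M = 2·(0) − 2·(0) + (0) + (1) + (1) = 2
  L: 2·[D_c]_L − 2·[a]_L + [β]_L + [J]_L + [m]_L = 2·(2) − 2·(1) + (0) + (2) + (0) = 4
  T: 2·[D_c]_T − 2·[a]_T + [β]_T + [J]_T + [m]_T = 2·(-1) − 2·(-2) + (0) + (0) + (0) = 2
  Θ: 2·[D_c]_Θ − 2·[a]_Θ + [β]_Θ + [J]_Θ + [m]_Θ = 2·(0) − 2·(0) + (-1) + (0) + (0) = -1
Net dimensions [M² L⁴ T² Θ⁻¹] ≠ [1] — not dimensionless.

no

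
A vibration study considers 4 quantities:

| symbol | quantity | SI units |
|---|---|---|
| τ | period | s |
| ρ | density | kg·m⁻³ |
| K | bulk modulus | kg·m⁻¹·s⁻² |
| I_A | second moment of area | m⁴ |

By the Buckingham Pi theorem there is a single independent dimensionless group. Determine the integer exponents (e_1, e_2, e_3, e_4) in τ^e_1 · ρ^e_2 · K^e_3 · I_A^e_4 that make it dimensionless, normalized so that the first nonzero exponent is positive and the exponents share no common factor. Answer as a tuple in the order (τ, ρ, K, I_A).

M: e_1·(0) + e_2·(1) + e_3·(1) + e_4·(0) = 0
L: e_1·(0) + e_2·(-3) + e_3·(-1) + e_4·(4) = 0
T: e_1·(1) + e_2·(0) + e_3·(-2) + e_4·(0) = 0
Solving this homogeneous linear system for the smallest-integer solution (first nonzero entry positive) gives (4, -2, 2, -1).

(4, -2, 2, -1)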